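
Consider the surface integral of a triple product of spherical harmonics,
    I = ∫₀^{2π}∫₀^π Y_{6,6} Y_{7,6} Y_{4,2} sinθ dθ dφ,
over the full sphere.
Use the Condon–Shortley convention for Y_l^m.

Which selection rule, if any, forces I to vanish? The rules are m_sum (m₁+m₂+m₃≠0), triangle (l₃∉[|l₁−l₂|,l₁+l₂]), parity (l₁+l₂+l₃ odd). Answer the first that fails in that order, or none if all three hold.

m_sum

azimuthal sum: 6 + 6 + 2 = 14  ✗
1 ≤ 4 ≤ 13 (triangle on l)
L = 6 + 7 + 4 = 17 (odd)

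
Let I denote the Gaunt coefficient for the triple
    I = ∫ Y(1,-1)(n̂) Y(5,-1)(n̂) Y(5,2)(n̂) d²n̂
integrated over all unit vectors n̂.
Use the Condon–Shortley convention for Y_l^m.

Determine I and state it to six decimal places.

L=11 odd ⇒ parity kills the (l;000) factor ⇒ I = 0

0.000000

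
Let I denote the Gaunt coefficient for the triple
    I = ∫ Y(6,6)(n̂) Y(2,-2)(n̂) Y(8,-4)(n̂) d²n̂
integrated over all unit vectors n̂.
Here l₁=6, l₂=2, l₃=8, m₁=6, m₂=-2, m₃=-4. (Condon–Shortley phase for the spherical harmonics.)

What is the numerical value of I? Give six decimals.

Checks pass: Σm=0; 16 even; l₃=8∈[4,8].
(2·6+1)(2·2+1)(2·8+1) = 1105
Δ: 0! 12! 4! / 17! → 1/30940
sum: t=0:+1/2073600 = 1/2073600
3j²(6 2 8; 0 0 0) = Δ·Π!·Σ² = 28/1105  (sign +1)
sum: t=0:+1/11496038400 = 1/11496038400
3j²(6 2 8; 6 -2 -4) = Δ·Π!·Σ² = 1/30940  (sign +1)
combine: 4πI² = 1105·28/1105·1/30940 = 1/1105
take √, sign +1: I = 0.00848621

0.008486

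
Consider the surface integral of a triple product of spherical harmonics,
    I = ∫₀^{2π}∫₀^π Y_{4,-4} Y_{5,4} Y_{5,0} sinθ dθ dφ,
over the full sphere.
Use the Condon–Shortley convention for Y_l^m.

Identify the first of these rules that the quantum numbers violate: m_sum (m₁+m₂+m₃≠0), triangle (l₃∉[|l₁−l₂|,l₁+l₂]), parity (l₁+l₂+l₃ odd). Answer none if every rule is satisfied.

m₁+m₂+m₃ = -4 + 4 + 0 = 0  ✓
triangle: |4−5|=1 ≤ l₃=5 ≤ 4+5=9  ✓
parity: l₁+l₂+l₃ = 14 is even  ✓

none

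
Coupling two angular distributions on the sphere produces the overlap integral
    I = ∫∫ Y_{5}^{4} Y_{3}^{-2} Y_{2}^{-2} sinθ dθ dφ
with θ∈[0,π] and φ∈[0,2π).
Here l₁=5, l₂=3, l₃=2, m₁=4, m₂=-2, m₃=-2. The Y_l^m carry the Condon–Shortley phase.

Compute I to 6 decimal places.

0.268967

Checks pass: Σm=0; 10 even; l₃=2∈[2,8].
(2·5+1)(2·3+1)(2·2+1) = 385
Δ: 6! 4! 0! / 11! → 1/2310
sum: t=3:−1/144 = -1/144
3j²(5 3 2; 0 0 0) = Δ·Π!·Σ² = 10/231  (sign -1)
sum: t=1:−1/2880 = -1/2880
3j²(5 3 2; 4 -2 -2) = Δ·Π!·Σ² = 3/55  (sign -1)
combine: 4πI² = 385·10/231·3/55 = 10/11
take √, sign +1: I = 0.26896683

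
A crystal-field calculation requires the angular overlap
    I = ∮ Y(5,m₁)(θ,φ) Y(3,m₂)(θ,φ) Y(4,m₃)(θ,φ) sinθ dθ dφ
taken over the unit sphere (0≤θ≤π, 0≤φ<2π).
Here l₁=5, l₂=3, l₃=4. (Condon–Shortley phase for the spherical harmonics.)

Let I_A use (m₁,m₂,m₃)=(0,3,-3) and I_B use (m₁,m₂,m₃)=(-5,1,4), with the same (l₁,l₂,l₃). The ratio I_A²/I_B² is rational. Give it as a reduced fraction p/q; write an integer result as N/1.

15/56

Shared (l₁,l₂,l₃)=(5,3,4): N and (l;000)² cancel in I_A²/I_B².
A: Δ = 4!·6!·2!/13! = 1/180180; Racah Σ t=4..4: t=4:+1/5760 = 1/5760; ⇒ 3j(5 3 4; 0 3 -3)² = 5/572, sgn -1
B: Δ = 4!·6!·2!/13! = 1/180180; Racah Σ t=4..4: t=4:+1/34560 = 1/34560; ⇒ 3j(5 3 4; -5 1 4)² = 14/429, sgn +1
I_A²/I_B² = (5/572)/(14/429) = 15/56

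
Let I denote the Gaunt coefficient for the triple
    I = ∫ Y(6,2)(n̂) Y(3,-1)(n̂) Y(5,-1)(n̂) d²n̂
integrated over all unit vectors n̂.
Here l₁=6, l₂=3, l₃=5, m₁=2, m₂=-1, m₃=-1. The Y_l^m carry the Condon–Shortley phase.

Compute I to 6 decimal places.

0.134828

m-sum 0 ✓  L=14 even ✓  3≤5≤9 ✓
Π(2lᵢ+1) = 13×7×11 = 1001
triangle coeff Δ(6,3,5) = 1/675675
Σ_t [1,3]: t=1:−1/8640 t=2:+1/2304 t=3:−1/8640 = 7/34560
(3j)²=7/429 [(6 3 5; 0 0 0)], sign=-1
Σ_t [0,2]: t=0:+1/27648 t=1:−1/4320 t=2:+1/11520 = -1/9216
(3j)²=2/143 [(6 3 5; 2 -1 -1)], sign=-1
⇒ 4πI² = 98/429
I = (+1)√(98/429/(4π)) = 0.13482780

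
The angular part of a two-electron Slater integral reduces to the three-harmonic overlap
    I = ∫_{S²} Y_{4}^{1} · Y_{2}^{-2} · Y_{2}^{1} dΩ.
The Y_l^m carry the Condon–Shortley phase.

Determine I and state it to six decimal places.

-0.090112

Rules hold: Σm=0, L=8 even, 2≤2≤6.
N = 9·5·5 = 225
Δ = 4!·4!·0!/9! = 1/630
Racah Σ t=2..2: t=2:+1/16 = 1/16
⇒ 3j(4 2 2; 0 0 0)² = 2/35, sgn +1
Racah Σ t=0..0: t=0:+1/144 = 1/144
⇒ 3j(4 2 2; 1 -2 1)² = 1/126, sgn -1
4πI² = N·(3j₀)²·(3jₘ)² = 5/49
I = -1·√(0.102041/4π) = -0.09011188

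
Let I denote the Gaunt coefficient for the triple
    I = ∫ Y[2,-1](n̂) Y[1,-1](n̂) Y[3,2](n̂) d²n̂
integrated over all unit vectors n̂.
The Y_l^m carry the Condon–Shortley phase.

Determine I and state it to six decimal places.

0.261169

Rules hold: Σm=0, L=6 even, 1≤3≤3.
N = 5·3·7 = 105
Δ = 0!·4!·2!/7! = 1/105
Racah Σ t=0..0: t=0:+1/4 = 1/4
⇒ 3j(2 1 3; 0 0 0)² = 3/35, sgn -1
Racah Σ t=0..0: t=0:+1/12 = 1/12
⇒ 3j(2 1 3; -1 -1 2)² = 2/21, sgn -1
4πI² = N·(3j₀)²·(3jₘ)² = 6/7
I = +1·√(0.857143/4π) = 0.26116903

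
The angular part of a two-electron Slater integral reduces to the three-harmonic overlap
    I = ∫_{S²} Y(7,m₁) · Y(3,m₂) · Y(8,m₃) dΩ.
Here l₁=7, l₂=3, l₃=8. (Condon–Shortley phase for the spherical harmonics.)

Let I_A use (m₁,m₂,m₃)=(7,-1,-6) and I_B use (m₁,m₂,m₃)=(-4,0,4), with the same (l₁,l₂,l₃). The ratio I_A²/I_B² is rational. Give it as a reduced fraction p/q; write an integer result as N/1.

Same 7,3,8: normalisation and zero-m 3j drop out of the ratio.
A: Δ: 2! 12! 4! / 19! → 1/5290740; sum: t=0:+1/3832012800 = 1/3832012800; 3j²(7 3 8; 7 -1 -6) = Δ·Π!·Σ² = 91/9690  (sign +1)
B: Δ: 2! 12! 4! / 19! → 1/5290740; sum: t=0:+1/479001600 t=1:−1/29030400 t=2:+1/26127360 = 17/2874009600; 3j²(7 3 8; -4 0 4) = Δ·Π!·Σ² = 17/25935  (sign +1)
I_A²/I_B² = (91/9690)/(17/25935) = 8281/578

8281/578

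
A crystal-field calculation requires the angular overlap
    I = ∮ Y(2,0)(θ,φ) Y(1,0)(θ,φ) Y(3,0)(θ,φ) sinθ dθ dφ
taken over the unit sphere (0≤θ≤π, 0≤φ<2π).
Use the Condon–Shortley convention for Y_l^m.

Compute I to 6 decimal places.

0.247767

Checks pass: Σm=0; 6 even; l₃=3∈[1,3].
(2·2+1)(2·1+1)(2·3+1) = 105
Δ: 0! 4! 2! / 7! → 1/105
sum: t=0:+1/4 = 1/4
3j²(2 1 3; 0 0 0) = Δ·Π!·Σ² = 3/35  (sign -1)
(m-triple is (0,0,0) — same symbol as above.)
combine: 4πI² = 105·3/35·3/35 = 27/35
take √, sign +1: I = 0.24776670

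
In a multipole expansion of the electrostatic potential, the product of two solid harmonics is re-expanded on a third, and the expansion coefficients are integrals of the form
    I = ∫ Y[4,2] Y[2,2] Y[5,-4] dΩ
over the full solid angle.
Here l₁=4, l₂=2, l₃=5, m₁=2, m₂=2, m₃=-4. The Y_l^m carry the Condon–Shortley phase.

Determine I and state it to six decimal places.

0.000000

L=11 odd ⇒ parity kills the (l;000) factor ⇒ I = 0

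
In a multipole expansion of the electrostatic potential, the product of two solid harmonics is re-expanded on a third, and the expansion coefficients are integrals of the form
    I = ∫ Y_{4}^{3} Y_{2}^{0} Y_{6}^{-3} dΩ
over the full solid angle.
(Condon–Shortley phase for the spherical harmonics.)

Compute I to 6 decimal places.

-0.165283

m-sum 0 ✓  L=12 even ✓  2≤6≤6 ✓
Π(2lᵢ+1) = 9×5×13 = 585
triangle coeff Δ(4,2,6) = 1/6435
Σ_t [0,0]: t=0:+1/2304 = 1/2304
(3j)²=5/143 [(4 2 6; 0 0 0)], sign=+1
Σ_t [0,0]: t=0:+1/20160 = 1/20160
(3j)²=12/715 [(4 2 6; 3 0 -3)], sign=-1
⇒ 4πI² = 540/1573
I = (-1)√(540/1573/(4π)) = -0.16528277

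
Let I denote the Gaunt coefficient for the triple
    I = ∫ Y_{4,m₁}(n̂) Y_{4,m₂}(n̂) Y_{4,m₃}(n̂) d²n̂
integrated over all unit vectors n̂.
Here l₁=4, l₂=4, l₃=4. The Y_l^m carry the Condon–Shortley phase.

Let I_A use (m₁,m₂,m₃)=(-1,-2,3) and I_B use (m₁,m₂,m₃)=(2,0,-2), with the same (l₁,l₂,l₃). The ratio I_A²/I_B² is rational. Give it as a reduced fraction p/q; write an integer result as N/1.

l's match ⇒ only the (l;m) 3-j factors differ between A and B.
A: triangle coeff Δ(4,4,4) = 1/450450; Σ_t [1,2]: t=1:−1/864 t=2:+1/576 = 1/1728; (3j)²=5/1287 [(4 4 4; -1 -2 3)], sign=-1
B: triangle coeff Δ(4,4,4) = 1/450450; Σ_t [0,2]: t=0:+1/2304 t=1:−1/216 t=2:+1/384 = -11/6912; (3j)²=11/1638 [(4 4 4; 2 0 -2)], sign=-1
I_A²/I_B² = (5/1287)/(11/1638) = 70/121

70/121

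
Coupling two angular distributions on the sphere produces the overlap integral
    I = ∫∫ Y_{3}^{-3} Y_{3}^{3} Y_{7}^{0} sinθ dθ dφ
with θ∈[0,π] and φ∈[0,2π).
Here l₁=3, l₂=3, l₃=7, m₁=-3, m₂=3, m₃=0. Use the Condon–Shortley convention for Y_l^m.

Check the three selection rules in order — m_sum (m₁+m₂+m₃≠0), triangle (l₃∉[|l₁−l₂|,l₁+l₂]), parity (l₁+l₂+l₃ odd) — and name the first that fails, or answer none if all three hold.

triangle

azimuthal sum: -3 + 3 + 0 = 0  ✓
0 ≤ 7 ≤ 6 (triangle on l)  ✗
L = 3 + 3 + 7 = 13 (odd)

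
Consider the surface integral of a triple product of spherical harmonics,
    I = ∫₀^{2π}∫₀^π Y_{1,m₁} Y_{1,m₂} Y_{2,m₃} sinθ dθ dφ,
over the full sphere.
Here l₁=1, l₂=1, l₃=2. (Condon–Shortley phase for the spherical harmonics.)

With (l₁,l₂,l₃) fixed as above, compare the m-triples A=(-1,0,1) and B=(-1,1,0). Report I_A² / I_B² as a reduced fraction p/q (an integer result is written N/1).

Same 1,1,2: normalisation and zero-m 3j drop out of the ratio.
A: Δ: 0! 2! 2! / 5! → 1/30; sum: t=0:+1/2 = 1/2; 3j²(1 1 2; -1 0 1) = Δ·Π!·Σ² = 1/10  (sign -1)
B: Δ: 0! 2! 2! / 5! → 1/30; sum: t=0:+1/4 = 1/4; 3j²(1 1 2; -1 1 0) = Δ·Π!·Σ² = 1/30  (sign +1)
I_A²/I_B² = (1/10)/(1/30) = 3/1

3/1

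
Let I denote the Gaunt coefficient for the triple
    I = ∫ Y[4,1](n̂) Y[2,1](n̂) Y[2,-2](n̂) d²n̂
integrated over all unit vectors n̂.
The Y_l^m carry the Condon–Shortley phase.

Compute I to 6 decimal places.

-0.090112

m-sum 0 ✓  L=8 even ✓  2≤2≤6 ✓
Π(2lᵢ+1) = 9×5×5 = 225
triangle coeff Δ(4,2,2) = 1/630
Σ_t [2,2]: t=2:+1/16 = 1/16
(3j)²=2/35 [(4 2 2; 0 0 0)], sign=+1
Σ_t [3,3]: t=3:−1/144 = -1/144
(3j)²=1/126 [(4 2 2; 1 1 -2)], sign=-1
⇒ 4πI² = 5/49
I = (-1)√(5/49/(4π)) = -0.09011188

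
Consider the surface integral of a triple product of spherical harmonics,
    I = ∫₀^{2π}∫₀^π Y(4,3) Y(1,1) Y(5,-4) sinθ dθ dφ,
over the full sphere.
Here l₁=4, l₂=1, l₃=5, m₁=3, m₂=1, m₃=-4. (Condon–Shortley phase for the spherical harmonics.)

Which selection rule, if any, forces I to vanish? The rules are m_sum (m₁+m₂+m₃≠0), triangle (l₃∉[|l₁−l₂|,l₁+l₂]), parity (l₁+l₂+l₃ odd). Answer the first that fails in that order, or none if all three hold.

none

m₁+m₂+m₃ = 3 + 1 − 4 = 0  ✓
triangle: |4−1|=3 ≤ l₃=5 ≤ 4+1=5  ✓
parity: l₁+l₂+l₃ = 10 is even  ✓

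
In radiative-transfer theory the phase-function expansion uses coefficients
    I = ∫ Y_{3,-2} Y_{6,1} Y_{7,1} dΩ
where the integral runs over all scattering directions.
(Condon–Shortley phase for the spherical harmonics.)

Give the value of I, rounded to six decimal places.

Rules hold: Σm=0, L=16 even, 3≤7≤9.
N = 7·13·15 = 1365
Δ = 2!·4!·10!/17! = 1/2042040
Racah Σ t=0..2: t=0:+1/207360 t=1:−1/57600 t=2:+1/207360 = -1/129600
⇒ 3j(3 6 7; 0 0 0)² = 168/12155, sgn +1
Racah Σ t=1..2: t=1:−1/414720 t=2:+1/172800 = 7/2073600
⇒ 3j(3 6 7; -2 1 1)² = 343/29172, sgn +1
4πI² = N·(3j₀)²·(3jₘ)² = 100842/454597
I = +1·√(0.221827/4π) = 0.13286253

0.132863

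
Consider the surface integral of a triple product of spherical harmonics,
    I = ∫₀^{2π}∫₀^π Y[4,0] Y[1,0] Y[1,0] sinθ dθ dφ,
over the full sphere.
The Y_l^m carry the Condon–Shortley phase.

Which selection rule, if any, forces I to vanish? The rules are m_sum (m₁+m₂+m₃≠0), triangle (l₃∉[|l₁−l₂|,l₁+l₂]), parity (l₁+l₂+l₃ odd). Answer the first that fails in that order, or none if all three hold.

azimuthal sum: 0 + 0 + 0 = 0  ✓
3 ≤ 1 ≤ 5 (triangle on l)  ✗
L = 4 + 1 + 1 = 6 (even)

triangle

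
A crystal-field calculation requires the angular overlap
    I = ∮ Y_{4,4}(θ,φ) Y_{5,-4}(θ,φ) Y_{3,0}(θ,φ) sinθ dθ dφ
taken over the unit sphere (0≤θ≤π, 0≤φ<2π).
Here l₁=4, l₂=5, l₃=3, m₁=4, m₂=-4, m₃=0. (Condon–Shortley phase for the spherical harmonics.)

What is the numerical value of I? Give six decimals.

m-sum 0 ✓  L=12 even ✓  1≤3≤9 ✓
Π(2lᵢ+1) = 9×11×7 = 693
triangle coeff Δ(4,5,3) = 1/180180
Σ_t [2,4]: t=2:+1/576 t=3:−1/144 t=4:+1/576 = -1/288
(3j)²=20/1001 [(4 5 3; 0 0 0)], sign=+1
Σ_t [0,0]: t=0:+1/8640 = 1/8640
(3j)²=28/715 [(4 5 3; 4 -4 0)], sign=-1
⇒ 4πI² = 1008/1859
I = (-1)√(1008/1859/(4π)) = -0.20772350

-0.207724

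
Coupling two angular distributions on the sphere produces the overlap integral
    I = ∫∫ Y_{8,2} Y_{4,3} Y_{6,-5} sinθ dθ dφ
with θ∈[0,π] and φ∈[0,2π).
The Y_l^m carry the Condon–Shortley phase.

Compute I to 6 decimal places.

Rules hold: Σm=0, L=18 even, 4≤6≤12.
N = 17·9·13 = 1989
Δ = 6!·10!·2!/19! = 1/23279256
Racah Σ t=2..4: t=2:+1/1658880 t=3:−1/518400 t=4:+1/1658880 = -1/1382400
⇒ 3j(8 4 6; 0 0 0)² = 504/46189, sgn -1
Racah Σ t=5..6: t=5:−1/87091200 t=6:+1/2612736000 = -29/2612736000
⇒ 3j(8 4 6; 2 3 -5)² = 841/302328, sgn +1
4πI² = N·(3j₀)²·(3jₘ)² = 52983/877591
I = -1·√(0.0603732/4π) = -0.06931341

-0.069313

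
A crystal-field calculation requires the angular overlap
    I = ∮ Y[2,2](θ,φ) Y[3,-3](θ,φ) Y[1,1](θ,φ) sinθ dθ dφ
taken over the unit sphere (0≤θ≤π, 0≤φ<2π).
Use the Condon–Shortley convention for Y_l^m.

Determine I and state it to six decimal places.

Rules hold: Σm=0, L=6 even, 1≤1≤5.
N = 5·7·3 = 105
Δ = 4!·0!·2!/7! = 1/105
Racah Σ t=2..2: t=2:+1/4 = 1/4
⇒ 3j(2 3 1; 0 0 0)² = 3/35, sgn -1
Racah Σ t=0..0: t=0:+1/48 = 1/48
⇒ 3j(2 3 1; 2 -3 1)² = 1/7, sgn +1
4πI² = N·(3j₀)²·(3jₘ)² = 9/7
I = -1·√(1.28571/4π) = -0.31986543

-0.319865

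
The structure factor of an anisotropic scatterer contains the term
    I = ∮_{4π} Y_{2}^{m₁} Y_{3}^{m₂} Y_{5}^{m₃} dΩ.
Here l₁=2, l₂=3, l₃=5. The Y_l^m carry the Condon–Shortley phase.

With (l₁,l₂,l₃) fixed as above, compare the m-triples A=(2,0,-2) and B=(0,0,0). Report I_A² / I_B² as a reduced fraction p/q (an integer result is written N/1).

7/20

Same 2,3,5: normalisation and zero-m 3j drop out of the ratio.
A: Δ: 0! 4! 6! / 11! → 1/2310; sum: t=0:+1/864 = 1/864; 3j²(2 3 5; 2 0 -2) = Δ·Π!·Σ² = 1/66  (sign -1)
B: Δ: 0! 4! 6! / 11! → 1/2310; sum: t=0:+1/144 = 1/144; 3j²(2 3 5; 0 0 0) = Δ·Π!·Σ² = 10/231  (sign -1)
I_A²/I_B² = (1/66)/(10/231) = 7/20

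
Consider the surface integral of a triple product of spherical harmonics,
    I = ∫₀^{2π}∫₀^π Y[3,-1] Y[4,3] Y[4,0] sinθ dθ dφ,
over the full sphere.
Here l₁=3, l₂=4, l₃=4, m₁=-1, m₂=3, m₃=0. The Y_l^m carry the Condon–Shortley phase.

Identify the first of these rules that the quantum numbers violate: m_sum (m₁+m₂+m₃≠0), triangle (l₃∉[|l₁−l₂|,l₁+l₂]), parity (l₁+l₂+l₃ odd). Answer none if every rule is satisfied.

m_sum

azimuthal sum: -1 + 3 + 0 = 2  ✗
1 ≤ 4 ≤ 7 (triangle on l)
L = 3 + 4 + 4 = 11 (odd)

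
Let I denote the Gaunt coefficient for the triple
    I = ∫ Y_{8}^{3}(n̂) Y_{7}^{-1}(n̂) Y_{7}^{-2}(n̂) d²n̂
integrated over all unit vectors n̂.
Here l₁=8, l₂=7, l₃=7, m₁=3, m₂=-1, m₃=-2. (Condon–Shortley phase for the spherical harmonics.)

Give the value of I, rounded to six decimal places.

m-sum 0 ✓  L=22 even ✓  1≤7≤15 ✓
Π(2lᵢ+1) = 17×15×15 = 3825
triangle coeff Δ(8,7,7) = 1/22086194130
Σ_t [1,7]: t=1:−1/18289152000 t=2:+1/248832000 t=3:−1/24883200 t=4:+1/11943936 t=5:−1/24883200 t=6:+1/248832000 t=7:−1/18289152000 = 11/975421440
(3j)²=1750/289731 [(8 7 7; 0 0 0)], sign=-1
Σ_t [0,5]: t=0:+1/20901888000 t=1:−1/348364800 t=2:+1/49766400 t=3:−1/37324800 t=4:+1/139345920 t=5:−1/3483648000 = -11/4180377600
(3j)²=550/289731 [(8 7 7; 3 -1 -2)], sign=+1
⇒ 4πI² = 24062500/548653937
I = (-1)√(24062500/548653937/(4π)) = -0.05907670

-0.059077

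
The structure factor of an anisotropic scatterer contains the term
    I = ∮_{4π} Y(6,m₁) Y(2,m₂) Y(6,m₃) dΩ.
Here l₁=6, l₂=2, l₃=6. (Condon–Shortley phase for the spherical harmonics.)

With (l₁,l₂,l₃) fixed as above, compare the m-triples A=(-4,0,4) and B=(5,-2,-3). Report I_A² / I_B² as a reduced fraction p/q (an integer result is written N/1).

2/55

Same 6,2,6: normalisation and zero-m 3j drop out of the ratio.
A: Δ: 2! 10! 2! / 15! → 1/90090; sum: t=0:+1/14515200 t=1:−1/362880 t=2:+1/322560 = 1/2419200; 3j²(6 2 6; -4 0 4) = Δ·Π!·Σ² = 2/5005  (sign +1)
B: Δ: 2! 10! 2! / 15! → 1/90090; sum: t=0:+1/1451520 = 1/1451520; 3j²(6 2 6; 5 -2 -3) = Δ·Π!·Σ² = 1/91  (sign -1)
I_A²/I_B² = (2/5005)/(1/91) = 2/55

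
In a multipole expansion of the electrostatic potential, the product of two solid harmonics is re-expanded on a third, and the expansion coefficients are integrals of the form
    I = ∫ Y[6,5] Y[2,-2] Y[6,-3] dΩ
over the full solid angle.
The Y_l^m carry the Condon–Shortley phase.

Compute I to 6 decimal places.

0.120286

Checks pass: Σm=0; 14 even; l₃=6∈[4,8].
(2·6+1)(2·2+1)(2·6+1) = 845
Δ: 2! 10! 2! / 15! → 1/90090
sum: t=0:+1/69120 t=1:−1/14400 t=2:+1/69120 = -7/172800
3j²(6 2 6; 0 0 0) = Δ·Π!·Σ² = 14/715  (sign -1)
sum: t=0:+1/1451520 = 1/1451520
3j²(6 2 6; 5 -2 -3) = Δ·Π!·Σ² = 1/91  (sign -1)
combine: 4πI² = 845·14/715·1/91 = 2/11
take √, sign +1: I = 0.12028562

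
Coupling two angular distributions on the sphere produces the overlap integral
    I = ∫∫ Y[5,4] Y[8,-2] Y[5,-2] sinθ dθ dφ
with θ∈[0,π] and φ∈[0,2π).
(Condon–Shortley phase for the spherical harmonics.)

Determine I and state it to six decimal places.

Checks pass: Σm=0; 18 even; l₃=5∈[3,13].
(2·5+1)(2·8+1)(2·5+1) = 2057
Δ: 8! 2! 8! / 19! → 1/37413090
sum: t=3:−1/1036800 t=4:+1/331776 t=5:−1/1036800 = 1/921600
3j²(5 8 5; 0 0 0) = Δ·Π!·Σ² = 490/46189  (sign -1)
sum: t=0:+1/58060800 t=1:−1/7257600 = -1/8294400
3j²(5 8 5; 4 -2 -2) = Δ·Π!·Σ² = 1029/92378  (sign +1)
combine: 4πI² = 2057·490/46189·1029/92378 = 252105/1037153
take √, sign -1: I = -0.13907990

-0.139080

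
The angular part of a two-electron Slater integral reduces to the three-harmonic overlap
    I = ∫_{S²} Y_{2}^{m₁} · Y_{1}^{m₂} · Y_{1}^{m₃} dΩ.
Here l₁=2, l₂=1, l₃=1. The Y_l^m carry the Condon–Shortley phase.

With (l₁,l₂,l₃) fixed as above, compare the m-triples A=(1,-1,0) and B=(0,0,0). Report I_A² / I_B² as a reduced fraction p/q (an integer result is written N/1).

Shared (l₁,l₂,l₃)=(2,1,1): N and (l;000)² cancel in I_A²/I_B².
A: Δ = 2!·2!·0!/5! = 1/30; Racah Σ t=0..0: t=0:+1/2 = 1/2; ⇒ 3j(2 1 1; 1 -1 0)² = 1/10, sgn -1
B: Δ = 2!·2!·0!/5! = 1/30; Racah Σ t=1..1: t=1:−1/1 = -1/1; ⇒ 3j(2 1 1; 0 0 0)² = 2/15, sgn +1
I_A²/I_B² = (1/10)/(2/15) = 3/4

3/4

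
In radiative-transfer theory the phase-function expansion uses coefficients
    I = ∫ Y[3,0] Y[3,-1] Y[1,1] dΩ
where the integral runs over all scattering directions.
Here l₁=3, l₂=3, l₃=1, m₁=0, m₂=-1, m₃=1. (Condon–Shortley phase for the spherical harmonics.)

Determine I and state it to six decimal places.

0.000000

L=7 odd ⇒ parity kills the (l;000) factor ⇒ I = 0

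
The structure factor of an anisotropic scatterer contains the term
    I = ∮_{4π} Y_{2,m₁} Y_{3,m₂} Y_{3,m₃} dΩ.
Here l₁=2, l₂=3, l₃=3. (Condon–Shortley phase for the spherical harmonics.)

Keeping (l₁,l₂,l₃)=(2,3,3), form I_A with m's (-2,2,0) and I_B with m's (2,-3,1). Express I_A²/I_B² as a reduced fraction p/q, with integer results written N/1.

Shared (l₁,l₂,l₃)=(2,3,3): N and (l;000)² cancel in I_A²/I_B².
A: Δ = 2!·2!·4!/9! = 1/3780; Racah Σ t=2..2: t=2:+1/24 = 1/24; ⇒ 3j(2 3 3; -2 2 0)² = 1/21, sgn -1
B: Δ = 2!·2!·4!/9! = 1/3780; Racah Σ t=0..0: t=0:+1/96 = 1/96; ⇒ 3j(2 3 3; 2 -3 1)² = 1/42, sgn +1
I_A²/I_B² = (1/21)/(1/42) = 2/1

2/1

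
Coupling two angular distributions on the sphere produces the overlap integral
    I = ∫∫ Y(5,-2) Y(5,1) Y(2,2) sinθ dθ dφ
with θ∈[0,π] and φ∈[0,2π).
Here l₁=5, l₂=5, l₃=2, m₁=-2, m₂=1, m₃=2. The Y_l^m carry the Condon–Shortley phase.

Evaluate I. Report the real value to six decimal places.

-2 + 1 + 2 = 1 ≠ 0: azimuthal integral kills it; I = 0

0.000000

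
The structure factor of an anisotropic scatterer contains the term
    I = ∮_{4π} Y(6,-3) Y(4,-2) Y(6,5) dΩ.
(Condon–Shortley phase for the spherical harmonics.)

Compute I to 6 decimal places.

m-sum 0 ✓  L=16 even ✓  2≤6≤10 ✓
Π(2lᵢ+1) = 13×9×13 = 1521
triangle coeff Δ(6,4,6) = 1/15315300
Σ_t [0,4]: t=0:+1/829440 t=1:−1/25920 t=2:+1/9216 t=3:−1/25920 t=4:+1/829440 = 7/207360
(3j)²=28/2431 [(6 4 6; 0 0 0)], sign=+1
Σ_t [1,2]: t=1:−1/1451520 t=2:+1/483840 = 1/725760
(3j)²=24/1547 [(6 4 6; -3 -2 5)], sign=-1
⇒ 4πI² = 864/3179
I = (-1)√(864/3179/(4π)) = -0.14706410

-0.147064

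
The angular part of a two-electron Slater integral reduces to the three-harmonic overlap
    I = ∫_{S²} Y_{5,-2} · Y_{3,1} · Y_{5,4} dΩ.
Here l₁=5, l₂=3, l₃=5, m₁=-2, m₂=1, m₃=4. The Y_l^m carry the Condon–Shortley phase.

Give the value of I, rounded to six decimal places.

0.000000

Σmᵢ = 3 ≠ 0, so the φ-integral vanishes; I = 0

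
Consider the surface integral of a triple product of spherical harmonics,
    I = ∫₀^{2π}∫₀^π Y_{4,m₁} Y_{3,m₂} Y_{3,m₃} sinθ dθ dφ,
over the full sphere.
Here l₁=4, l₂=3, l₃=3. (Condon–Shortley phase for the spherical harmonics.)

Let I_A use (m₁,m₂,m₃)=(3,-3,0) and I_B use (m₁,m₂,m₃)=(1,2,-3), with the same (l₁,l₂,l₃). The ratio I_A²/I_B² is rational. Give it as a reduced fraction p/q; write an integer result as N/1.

21/10

l's match ⇒ only the (l;m) 3-j factors differ between A and B.
A: triangle coeff Δ(4,3,3) = 1/34650; Σ_t [0,0]: t=0:+1/288 = 1/288; (3j)²=1/22 [(4 3 3; 3 -3 0)], sign=-1
B: triangle coeff Δ(4,3,3) = 1/34650; Σ_t [3,3]: t=3:−1/288 = -1/288; (3j)²=5/231 [(4 3 3; 1 2 -3)], sign=-1
I_A²/I_B² = (1/22)/(5/231) = 21/10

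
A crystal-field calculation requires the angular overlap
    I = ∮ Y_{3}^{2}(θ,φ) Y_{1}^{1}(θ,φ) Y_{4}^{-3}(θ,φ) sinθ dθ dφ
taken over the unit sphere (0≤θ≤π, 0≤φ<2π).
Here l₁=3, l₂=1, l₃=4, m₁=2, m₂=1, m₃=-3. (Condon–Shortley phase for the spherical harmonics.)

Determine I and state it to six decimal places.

-0.282095

m-sum 0 ✓  L=8 even ✓  2≤4≤4 ✓
Π(2lᵢ+1) = 7×3×9 = 189
triangle coeff Δ(3,1,4) = 1/252
Σ_t [0,0]: t=0:+1/36 = 1/36
(3j)²=4/63 [(3 1 4; 0 0 0)], sign=+1
Σ_t [0,0]: t=0:+1/240 = 1/240
(3j)²=1/12 [(3 1 4; 2 1 -3)], sign=-1
⇒ 4πI² = 1/1
I = (-1)√(1/1/(4π)) = -0.28209479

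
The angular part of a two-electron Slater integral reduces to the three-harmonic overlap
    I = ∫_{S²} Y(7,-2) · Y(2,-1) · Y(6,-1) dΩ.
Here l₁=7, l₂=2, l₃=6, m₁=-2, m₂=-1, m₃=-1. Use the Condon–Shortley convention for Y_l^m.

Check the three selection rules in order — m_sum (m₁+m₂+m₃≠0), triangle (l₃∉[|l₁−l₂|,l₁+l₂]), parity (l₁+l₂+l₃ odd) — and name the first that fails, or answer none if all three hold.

m_sum

Σmᵢ = -4  ✗
l₃∈[|l₁−l₂|,l₁+l₂]=[5,9], have l₃=6
Σlᵢ = 15 ⇒ odd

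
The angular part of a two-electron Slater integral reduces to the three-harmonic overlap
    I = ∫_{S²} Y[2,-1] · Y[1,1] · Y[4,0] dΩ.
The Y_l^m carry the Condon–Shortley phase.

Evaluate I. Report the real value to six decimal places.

0.000000

l₃=4 ∉ [1,3] — triangle fails ⇒ I = 0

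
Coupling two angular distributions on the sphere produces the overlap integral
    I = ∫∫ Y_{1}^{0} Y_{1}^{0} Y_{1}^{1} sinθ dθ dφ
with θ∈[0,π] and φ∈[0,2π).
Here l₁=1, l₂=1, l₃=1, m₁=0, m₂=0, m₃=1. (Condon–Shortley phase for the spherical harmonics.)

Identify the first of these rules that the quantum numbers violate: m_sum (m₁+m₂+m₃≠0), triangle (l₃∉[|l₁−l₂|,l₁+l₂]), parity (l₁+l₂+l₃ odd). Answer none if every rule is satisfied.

m_sum

m₁+m₂+m₃ = 0 + 0 + 1 = 1  ✗
triangle: |1−1|=0 ≤ l₃=1 ≤ 1+1=2
parity: l₁+l₂+l₃ = 3 is odd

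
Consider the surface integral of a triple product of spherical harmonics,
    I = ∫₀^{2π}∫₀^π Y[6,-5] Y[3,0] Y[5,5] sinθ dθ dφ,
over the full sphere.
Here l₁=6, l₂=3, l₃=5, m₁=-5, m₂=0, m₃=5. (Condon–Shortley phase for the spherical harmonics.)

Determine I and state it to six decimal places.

Rules hold: Σm=0, L=14 even, 3≤5≤9.
N = 13·7·11 = 1001
Δ = 4!·8!·2!/15! = 1/675675
Racah Σ t=1..3: t=1:−1/8640 t=2:+1/2304 t=3:−1/8640 = 7/34560
⇒ 3j(6 3 5; 0 0 0)² = 7/429, sgn -1
Racah Σ t=3..3: t=3:−1/483840 = -1/483840
⇒ 3j(6 3 5; -5 0 5)² = 3/91, sgn -1
4πI² = N·(3j₀)²·(3jₘ)² = 7/13
I = +1·√(0.538462/4π) = 0.20700098

0.207001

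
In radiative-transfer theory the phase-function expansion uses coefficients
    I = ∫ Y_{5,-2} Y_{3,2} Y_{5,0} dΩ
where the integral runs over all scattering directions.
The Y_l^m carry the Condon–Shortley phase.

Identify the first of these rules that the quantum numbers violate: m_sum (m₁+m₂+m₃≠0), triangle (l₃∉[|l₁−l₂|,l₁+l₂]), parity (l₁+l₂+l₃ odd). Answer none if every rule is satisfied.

Σmᵢ = 0  ✓
l₃∈[|l₁−l₂|,l₁+l₂]=[2,8], have l₃=5  ✓
Σlᵢ = 13 ⇒ odd  ✗

parity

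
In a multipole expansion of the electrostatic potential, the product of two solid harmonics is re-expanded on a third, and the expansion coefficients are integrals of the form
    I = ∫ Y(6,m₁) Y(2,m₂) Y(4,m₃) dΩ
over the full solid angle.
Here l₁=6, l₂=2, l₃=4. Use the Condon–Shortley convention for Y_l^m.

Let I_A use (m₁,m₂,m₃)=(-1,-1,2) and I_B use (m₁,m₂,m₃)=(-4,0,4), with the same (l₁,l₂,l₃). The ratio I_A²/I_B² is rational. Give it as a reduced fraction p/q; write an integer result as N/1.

14/9

l's match ⇒ only the (l;m) 3-j factors differ between A and B.
A: triangle coeff Δ(6,2,4) = 1/6435; Σ_t [1,1]: t=1:−1/8640 = -1/8640; (3j)²=14/1287 [(6 2 4; -1 -1 2)], sign=-1
B: triangle coeff Δ(6,2,4) = 1/6435; Σ_t [2,2]: t=2:+1/161280 = 1/161280; (3j)²=1/143 [(6 2 4; -4 0 4)], sign=+1
I_A²/I_B² = (14/1287)/(1/143) = 14/9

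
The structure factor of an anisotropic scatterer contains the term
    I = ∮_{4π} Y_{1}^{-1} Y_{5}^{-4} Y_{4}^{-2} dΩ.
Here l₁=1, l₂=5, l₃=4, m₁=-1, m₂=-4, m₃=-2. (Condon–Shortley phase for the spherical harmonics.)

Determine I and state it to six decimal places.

m-sum = -1 − 4 − 2 = -7 ≠ 0 ⇒ I = 0

0.000000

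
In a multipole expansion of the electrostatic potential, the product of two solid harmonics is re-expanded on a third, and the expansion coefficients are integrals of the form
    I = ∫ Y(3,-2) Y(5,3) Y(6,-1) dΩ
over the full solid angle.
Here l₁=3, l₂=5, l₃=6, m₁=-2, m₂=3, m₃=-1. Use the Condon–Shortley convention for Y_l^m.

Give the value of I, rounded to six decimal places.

0.166435

Checks pass: Σm=0; 14 even; l₃=6∈[2,8].
(2·3+1)(2·5+1)(2·6+1) = 1001
Δ: 2! 4! 8! / 15! → 1/675675
sum: t=0:+1/8640 t=1:−1/2304 t=2:+1/8640 = -7/34560
3j²(3 5 6; 0 0 0) = Δ·Π!·Σ² = 7/429  (sign -1)
sum: t=1:−1/120960 t=2:+1/17280 = 1/20160
3j²(3 5 6; -2 3 -1) = Δ·Π!·Σ² = 64/3003  (sign -1)
combine: 4πI² = 1001·7/429·64/3003 = 448/1287
take √, sign +1: I = 0.16643505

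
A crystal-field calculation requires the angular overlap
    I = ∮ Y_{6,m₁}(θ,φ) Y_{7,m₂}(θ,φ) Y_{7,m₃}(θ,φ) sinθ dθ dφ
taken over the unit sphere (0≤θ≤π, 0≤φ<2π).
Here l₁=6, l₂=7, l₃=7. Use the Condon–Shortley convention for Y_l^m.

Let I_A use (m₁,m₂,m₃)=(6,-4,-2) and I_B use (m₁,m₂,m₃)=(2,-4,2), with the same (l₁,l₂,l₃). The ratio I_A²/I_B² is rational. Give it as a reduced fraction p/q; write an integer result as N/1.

Same 6,7,7: normalisation and zero-m 3j drop out of the ratio.
A: Δ: 6! 6! 8! / 21! → 1/2444321880; sum: t=0:+1/373248000 = 1/373248000; 3j²(6 7 7; 6 -4 -2) = Δ·Π!·Σ² = 308/20995  (sign -1)
B: Δ: 6! 6! 8! / 21! → 1/2444321880; sum: t=0:+1/24883200 t=1:−1/6220800 t=2:+1/11612160 t=3:−1/174182400 = -1/24883200; 3j²(6 7 7; 2 -4 2) = Δ·Π!·Σ² = 28/4199  (sign +1)
I_A²/I_B² = (308/20995)/(28/4199) = 11/5

11/5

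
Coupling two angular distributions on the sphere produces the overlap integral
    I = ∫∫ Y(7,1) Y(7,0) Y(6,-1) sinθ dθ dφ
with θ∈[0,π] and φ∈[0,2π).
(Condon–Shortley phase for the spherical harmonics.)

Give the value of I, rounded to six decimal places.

-0.047676

Rules hold: Σm=0, L=20 even, 0≤6≤14.
N = 15·15·13 = 2925
Δ = 8!·6!·6!/21! = 1/2444321880
Racah Σ t=1..7: t=1:−1/2612736000 t=2:+1/20736000 t=3:−1/1658880 t=4:+1/746496 t=5:−1/1658880 t=6:+1/20736000 t=7:−1/2612736000 = 1/4354560
⇒ 3j(7 7 6; 0 0 0)² = 1000/138567, sgn +1
Racah Σ t=1..6: t=1:−1/435456000 t=2:+1/8294400 t=3:−1/1244160 t=4:+1/995328 t=5:−1/4147200 t=6:+1/124416000 = 1/11612160
⇒ 3j(7 7 6; 1 0 -1)² = 125/92378, sgn -1
4πI² = N·(3j₀)²·(3jₘ)² = 4687500/164109517
I = -1·√(0.0285632/4π) = -0.04767589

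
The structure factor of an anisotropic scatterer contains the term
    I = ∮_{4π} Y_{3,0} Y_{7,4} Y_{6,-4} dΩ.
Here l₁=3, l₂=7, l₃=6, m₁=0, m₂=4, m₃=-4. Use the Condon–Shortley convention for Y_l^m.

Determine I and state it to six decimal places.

-0.078810

Checks pass: Σm=0; 16 even; l₃=6∈[4,10].
(2·3+1)(2·7+1)(2·6+1) = 1365
Δ: 4! 2! 10! / 17! → 1/2042040
sum: t=1:−1/207360 t=2:+1/57600 t=3:−1/207360 = 1/129600
3j²(3 7 6; 0 0 0) = Δ·Π!·Σ² = 168/12155  (sign +1)
sum: t=1:−1/43545600 t=2:+1/1451520 t=3:−1/967680 = -1/2721600
3j²(3 7 6; 0 4 -4) = Δ·Π!·Σ² = 32/7735  (sign -1)
combine: 4πI² = 1365·168/12155·32/7735 = 16128/206635
take √, sign -1: I = -0.07881037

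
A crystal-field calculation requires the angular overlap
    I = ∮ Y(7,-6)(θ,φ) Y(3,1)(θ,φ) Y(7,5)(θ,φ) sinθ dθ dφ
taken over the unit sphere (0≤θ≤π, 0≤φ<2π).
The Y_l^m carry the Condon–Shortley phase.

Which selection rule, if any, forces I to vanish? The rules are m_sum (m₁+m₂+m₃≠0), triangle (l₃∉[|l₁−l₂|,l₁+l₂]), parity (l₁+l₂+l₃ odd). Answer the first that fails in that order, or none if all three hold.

Σmᵢ = 0  ✓
l₃∈[|l₁−l₂|,l₁+l₂]=[4,10], have l₃=7  ✓
Σlᵢ = 17 ⇒ odd  ✗

parity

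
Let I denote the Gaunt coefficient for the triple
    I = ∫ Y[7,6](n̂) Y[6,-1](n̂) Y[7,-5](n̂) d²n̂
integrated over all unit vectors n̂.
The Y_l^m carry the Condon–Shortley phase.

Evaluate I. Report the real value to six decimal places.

m-sum 0 ✓  L=20 even ✓  1≤7≤13 ✓
Π(2lᵢ+1) = 15×13×15 = 2925
triangle coeff Δ(7,6,7) = 1/2444321880
Σ_t [0,6]: t=0:+1/2612736000 t=1:−1/20736000 t=2:+1/1658880 t=3:−1/746496 t=4:+1/1658880 t=5:−1/20736000 t=6:+1/2612736000 = -1/4354560
(3j)²=1000/138567 [(7 6 7; 0 0 0)], sign=+1
Σ_t [0,1]: t=0:+1/435456000 t=1:−1/232243200 = -1/497664000
(3j)²=77/12920 [(7 6 7; 6 -1 -5)], sign=-1
⇒ 4πI² = 13125/104329
I = (-1)√(13125/104329/(4π)) = -0.10005578

-0.100056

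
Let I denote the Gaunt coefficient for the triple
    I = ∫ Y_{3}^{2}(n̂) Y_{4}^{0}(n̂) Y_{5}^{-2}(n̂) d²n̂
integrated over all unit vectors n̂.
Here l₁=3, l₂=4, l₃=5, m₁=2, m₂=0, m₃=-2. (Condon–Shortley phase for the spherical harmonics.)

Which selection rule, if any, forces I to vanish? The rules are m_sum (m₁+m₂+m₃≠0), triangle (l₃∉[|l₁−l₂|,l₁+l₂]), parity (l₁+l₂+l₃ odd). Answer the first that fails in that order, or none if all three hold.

azimuthal sum: 2 + 0 − 2 = 0  ✓
1 ≤ 5 ≤ 7 (triangle on l)  ✓
L = 3 + 4 + 5 = 12 (even)  ✓

none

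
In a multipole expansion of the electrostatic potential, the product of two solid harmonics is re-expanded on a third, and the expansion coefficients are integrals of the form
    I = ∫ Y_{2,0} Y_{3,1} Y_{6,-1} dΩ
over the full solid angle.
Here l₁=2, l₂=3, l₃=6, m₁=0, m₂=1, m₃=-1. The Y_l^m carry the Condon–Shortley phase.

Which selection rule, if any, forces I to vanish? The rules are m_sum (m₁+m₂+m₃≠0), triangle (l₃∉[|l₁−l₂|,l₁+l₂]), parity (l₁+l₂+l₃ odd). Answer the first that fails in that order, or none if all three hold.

Σmᵢ = 0  ✓
l₃∈[|l₁−l₂|,l₁+l₂]=[1,5], have l₃=6  ✗
Σlᵢ = 11 ⇒ odd

triangle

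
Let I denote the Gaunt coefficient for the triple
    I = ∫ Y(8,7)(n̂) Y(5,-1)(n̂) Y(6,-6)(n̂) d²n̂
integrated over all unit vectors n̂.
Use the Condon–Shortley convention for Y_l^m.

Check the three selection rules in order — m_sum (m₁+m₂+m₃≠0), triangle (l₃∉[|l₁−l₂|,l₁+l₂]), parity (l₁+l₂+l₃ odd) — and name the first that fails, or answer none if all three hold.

m₁+m₂+m₃ = 7 − 1 − 6 = 0  ✓
triangle: |8−5|=3 ≤ l₃=6 ≤ 8+5=13  ✓
parity: l₁+l₂+l₃ = 19 is odd  ✗

parity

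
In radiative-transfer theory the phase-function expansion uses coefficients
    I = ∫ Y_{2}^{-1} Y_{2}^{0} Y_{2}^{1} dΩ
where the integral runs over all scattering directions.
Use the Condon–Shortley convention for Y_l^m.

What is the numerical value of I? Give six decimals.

m-sum 0 ✓  L=6 even ✓  0≤2≤4 ✓
Π(2lᵢ+1) = 5×5×5 = 125
triangle coeff Δ(2,2,2) = 1/630
Σ_t [0,2]: t=0:+1/8 t=1:−1/1 t=2:+1/8 = -3/4
(3j)²=2/35 [(2 2 2; 0 0 0)], sign=-1
Σ_t [1,2]: t=1:−1/2 t=2:+1/4 = -1/4
(3j)²=1/70 [(2 2 2; -1 0 1)], sign=+1
⇒ 4πI² = 5/49
I = (-1)√(5/49/(4π)) = -0.09011188

-0.090112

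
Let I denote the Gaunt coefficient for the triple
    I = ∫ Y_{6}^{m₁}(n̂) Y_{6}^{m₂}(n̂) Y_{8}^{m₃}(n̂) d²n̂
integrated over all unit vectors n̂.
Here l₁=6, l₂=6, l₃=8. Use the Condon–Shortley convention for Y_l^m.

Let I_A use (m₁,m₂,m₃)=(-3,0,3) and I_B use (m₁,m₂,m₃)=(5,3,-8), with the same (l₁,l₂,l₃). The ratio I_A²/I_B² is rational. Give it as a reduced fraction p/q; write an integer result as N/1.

Same 6,6,8: normalisation and zero-m 3j drop out of the ratio.
A: Δ: 4! 8! 8! / 21! → 1/1309458150; sum: t=1:−1/174182400 t=2:+1/11612160 t=3:−1/6220800 t=4:+1/24883200 = -1/24883200; 3j²(6 6 8; -3 0 3) = Δ·Π!·Σ² = 28/4199  (sign +1)
B: Δ: 4! 8! 8! / 21! → 1/1309458150; sum: t=1:−1/9754214400 = -1/9754214400; 3j²(6 6 8; 5 3 -8) = Δ·Π!·Σ² = 33/2261  (sign -1)
I_A²/I_B² = (28/4199)/(33/2261) = 196/429

196/429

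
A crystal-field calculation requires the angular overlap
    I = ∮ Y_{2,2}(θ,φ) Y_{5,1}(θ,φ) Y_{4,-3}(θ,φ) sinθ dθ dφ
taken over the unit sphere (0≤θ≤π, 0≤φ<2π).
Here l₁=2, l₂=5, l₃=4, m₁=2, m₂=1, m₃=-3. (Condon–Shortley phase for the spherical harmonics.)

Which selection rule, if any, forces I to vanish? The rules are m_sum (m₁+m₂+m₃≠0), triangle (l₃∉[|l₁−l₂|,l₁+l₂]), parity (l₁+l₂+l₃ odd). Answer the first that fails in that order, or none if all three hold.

parity

azimuthal sum: 2 + 1 − 3 = 0  ✓
3 ≤ 4 ≤ 7 (triangle on l)  ✓
L = 2 + 5 + 4 = 11 (odd)  ✗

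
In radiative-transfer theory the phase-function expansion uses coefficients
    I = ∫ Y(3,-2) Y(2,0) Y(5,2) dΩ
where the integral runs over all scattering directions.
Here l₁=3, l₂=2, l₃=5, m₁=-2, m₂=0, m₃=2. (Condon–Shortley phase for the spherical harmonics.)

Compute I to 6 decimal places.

0.190188

Checks pass: Σm=0; 10 even; l₃=5∈[1,5].
(2·3+1)(2·2+1)(2·5+1) = 385
Δ: 0! 6! 4! / 11! → 1/2310
sum: t=0:+1/144 = 1/144
3j²(3 2 5; 0 0 0) = Δ·Π!·Σ² = 10/231  (sign -1)
sum: t=0:+1/480 = 1/480
3j²(3 2 5; -2 0 2) = Δ·Π!·Σ² = 3/110  (sign -1)
combine: 4πI² = 385·10/231·3/110 = 5/11
take √, sign +1: I = 0.19018827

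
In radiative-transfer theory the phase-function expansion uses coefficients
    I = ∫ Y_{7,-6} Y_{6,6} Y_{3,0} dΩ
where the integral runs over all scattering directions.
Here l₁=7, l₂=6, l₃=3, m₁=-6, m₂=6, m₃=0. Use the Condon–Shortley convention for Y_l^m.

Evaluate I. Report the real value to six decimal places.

-0.204043

Checks pass: Σm=0; 16 even; l₃=3∈[1,13].
(2·7+1)(2·6+1)(2·3+1) = 1365
Δ: 10! 4! 2! / 17! → 1/2042040
sum: t=4:+1/207360 t=5:−1/57600 t=6:+1/207360 = -1/129600
3j²(7 6 3; 0 0 0) = Δ·Π!·Σ² = 168/12155  (sign +1)
sum: t=10:+1/43545600 = 1/43545600
3j²(7 6 3; -6 6 0) = Δ·Π!·Σ² = 33/1190  (sign -1)
combine: 4πI² = 1365·168/12155·33/1190 = 756/1445
take √, sign -1: I = -0.20404316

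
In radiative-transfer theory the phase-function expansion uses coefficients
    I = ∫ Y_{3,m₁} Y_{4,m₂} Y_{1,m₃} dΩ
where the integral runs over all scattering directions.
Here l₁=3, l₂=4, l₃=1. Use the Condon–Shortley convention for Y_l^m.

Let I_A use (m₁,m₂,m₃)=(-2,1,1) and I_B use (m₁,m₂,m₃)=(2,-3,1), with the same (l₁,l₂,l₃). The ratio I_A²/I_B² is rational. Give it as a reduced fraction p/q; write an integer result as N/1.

1/7

Same 3,4,1: normalisation and zero-m 3j drop out of the ratio.
A: Δ: 6! 0! 2! / 9! → 1/252; sum: t=5:−1/240 = -1/240; 3j²(3 4 1; -2 1 1) = Δ·Π!·Σ² = 1/84  (sign -1)
B: Δ: 6! 0! 2! / 9! → 1/252; sum: t=1:−1/240 = -1/240; 3j²(3 4 1; 2 -3 1) = Δ·Π!·Σ² = 1/12  (sign -1)
I_A²/I_B² = (1/84)/(1/12) = 1/7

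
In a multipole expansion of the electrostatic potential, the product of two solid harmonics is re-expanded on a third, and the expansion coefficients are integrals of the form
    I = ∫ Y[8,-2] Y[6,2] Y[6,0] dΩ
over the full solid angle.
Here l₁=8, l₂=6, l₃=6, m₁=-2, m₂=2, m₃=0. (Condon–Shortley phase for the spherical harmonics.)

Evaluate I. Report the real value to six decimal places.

Rules hold: Σm=0, L=20 even, 2≤6≤14.
N = 17·13·13 = 2873
Δ = 8!·8!·4!/21! = 1/1309458150
Racah Σ t=2..6: t=2:+1/49766400 t=3:−1/3110400 t=4:+1/1327104 t=5:−1/3110400 t=6:+1/49766400 = 1/6635520
⇒ 3j(8 6 6; 0 0 0)² = 350/46189, sgn +1
Racah Σ t=4..8: t=4:+1/19906560 t=5:−1/3110400 t=6:+1/3317760 t=7:−1/21772800 t=8:+1/1393459200 = -1/66355200
⇒ 3j(8 6 6; -2 2 0)² = 21/92378, sgn -1
4πI² = N·(3j₀)²·(3jₘ)² = 3675/742577
I = -1·√(0.00494898/4π) = -0.01984509

-0.019845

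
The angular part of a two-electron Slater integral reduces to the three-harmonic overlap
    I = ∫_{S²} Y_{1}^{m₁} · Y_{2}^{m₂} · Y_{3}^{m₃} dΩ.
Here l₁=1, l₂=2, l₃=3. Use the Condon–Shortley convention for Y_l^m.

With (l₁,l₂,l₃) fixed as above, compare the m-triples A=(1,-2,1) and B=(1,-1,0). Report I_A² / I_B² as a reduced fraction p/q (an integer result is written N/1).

Same 1,2,3: normalisation and zero-m 3j drop out of the ratio.
A: Δ: 0! 2! 4! / 7! → 1/105; sum: t=0:+1/48 = 1/48; 3j²(1 2 3; 1 -2 1) = Δ·Π!·Σ² = 1/105  (sign +1)
B: Δ: 0! 2! 4! / 7! → 1/105; sum: t=0:+1/12 = 1/12; 3j²(1 2 3; 1 -1 0) = Δ·Π!·Σ² = 1/35  (sign -1)
I_A²/I_B² = (1/105)/(1/35) = 1/3

1/3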